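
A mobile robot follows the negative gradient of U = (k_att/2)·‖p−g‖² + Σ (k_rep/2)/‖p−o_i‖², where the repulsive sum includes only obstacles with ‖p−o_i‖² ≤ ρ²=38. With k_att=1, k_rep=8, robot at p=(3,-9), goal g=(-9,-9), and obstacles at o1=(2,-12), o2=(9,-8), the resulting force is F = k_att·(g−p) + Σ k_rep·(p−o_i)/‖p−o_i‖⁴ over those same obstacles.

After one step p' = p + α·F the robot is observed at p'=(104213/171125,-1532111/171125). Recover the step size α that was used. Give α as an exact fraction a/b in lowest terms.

α = 1/5

F_att = 1·(g−p) = 1·(-12,0) = (-12.0000,0.0000)
o1: d²=10 ≤ ρ²=38; F_rep = 8·(1,3)/10² = (0.0800,0.2400)
o2: d²=37 ≤ ρ²=38; F_rep = 8·(-6,-1)/37² = (-0.0351,-0.0058)
F = F_att + ΣF_rep = (-11.9551,0.2342)
Δp = p'−p = (-2.3910,0.0468); α = Δx/Fx = (-409162/171125) / (-409162/34225) = 1/5
check: Δy/Fy = (8014/171125) / (8014/34225) = 1/5 ✓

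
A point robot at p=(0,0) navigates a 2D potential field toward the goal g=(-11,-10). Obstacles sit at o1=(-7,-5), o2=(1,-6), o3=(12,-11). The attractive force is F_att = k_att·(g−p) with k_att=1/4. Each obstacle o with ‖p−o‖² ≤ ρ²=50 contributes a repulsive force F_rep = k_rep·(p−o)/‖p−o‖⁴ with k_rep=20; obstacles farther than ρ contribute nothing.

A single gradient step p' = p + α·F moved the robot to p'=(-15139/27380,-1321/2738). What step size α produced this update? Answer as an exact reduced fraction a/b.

F_att = 1/4·(g−p) = 1/4·(-11,-10) = (-2.7500,-2.5000)
o1: d²=74 > ρ²=50 → inactive
o2: d²=37 ≤ ρ²=50; F_rep = 20·(-1,6)/37² = (-0.0146,0.0877)
o3: d²=265 > ρ²=50 → inactive
F = F_att + ΣF_rep = (-2.7646,-2.4123)
Δp = p'−p = (-0.5529,-0.4825); α = Δx/Fx = (-15139/27380) / (-15139/5476) = 1/5
check: Δy/Fy = (-1321/2738) / (-6605/2738) = 1/5 ✓

α = 1/5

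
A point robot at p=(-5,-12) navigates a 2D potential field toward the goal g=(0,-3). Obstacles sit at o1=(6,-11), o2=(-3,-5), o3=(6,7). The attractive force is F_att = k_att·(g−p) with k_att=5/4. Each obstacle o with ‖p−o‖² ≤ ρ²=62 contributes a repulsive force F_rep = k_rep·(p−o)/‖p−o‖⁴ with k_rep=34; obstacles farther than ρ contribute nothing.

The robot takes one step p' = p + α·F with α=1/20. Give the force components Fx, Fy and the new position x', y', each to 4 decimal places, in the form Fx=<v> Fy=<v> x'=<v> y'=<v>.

Fx=6.2258 Fy=11.1653 x'=-4.6887 y'=-11.4417

F_att = 5/4·(g−p) = 5/4·(5,9) = (6.2500,11.2500)
o1: d²=122 > ρ²=62 → inactive
o2: d²=53 ≤ ρ²=62; F_rep = 34·(-2,-7)/53² = (-0.0242,-0.0847)
o3: d²=482 > ρ²=62 → inactive
F = F_att + ΣF_rep = (6.2258,11.1653)
p' = p + 1/20·F = (-4.6887,-11.4417)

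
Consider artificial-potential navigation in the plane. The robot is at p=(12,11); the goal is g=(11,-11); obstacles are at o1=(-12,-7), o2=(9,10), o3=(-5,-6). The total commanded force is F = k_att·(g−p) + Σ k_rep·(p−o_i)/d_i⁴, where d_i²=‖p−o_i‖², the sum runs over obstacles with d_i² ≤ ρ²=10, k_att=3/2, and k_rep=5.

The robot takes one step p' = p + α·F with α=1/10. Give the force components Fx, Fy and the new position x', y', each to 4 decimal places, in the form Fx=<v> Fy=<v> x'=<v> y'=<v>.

Fx=-1.3500 Fy=-32.9500 x'=11.8650 y'=7.7050

F_att = 3/2·(g−p) = 3/2·(-1,-22) = (-1.5000,-33.0000)
o1: d²=900 > ρ²=10 → inactive
o2: d²=10 ≤ ρ²=10; F_rep = 5·(3,1)/10² = (0.1500,0.0500)
o3: d²=578 > ρ²=10 → inactive
F = F_att + ΣF_rep = (-1.3500,-32.9500)
p' = p + 1/10·F = (11.8650,7.7050)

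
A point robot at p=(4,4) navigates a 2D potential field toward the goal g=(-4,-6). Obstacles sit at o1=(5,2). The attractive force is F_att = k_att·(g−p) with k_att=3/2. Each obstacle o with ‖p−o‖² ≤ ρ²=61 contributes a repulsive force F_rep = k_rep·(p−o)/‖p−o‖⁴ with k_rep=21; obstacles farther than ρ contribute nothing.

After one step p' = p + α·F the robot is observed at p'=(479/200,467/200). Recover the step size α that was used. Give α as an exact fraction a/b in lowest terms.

α = 1/8

F_att = 3/2·(g−p) = 3/2·(-8,-10) = (-12.0000,-15.0000)
o1: d²=5 ≤ ρ²=61; F_rep = 21·(-1,2)/5² = (-0.8400,1.6800)
F = F_att + ΣF_rep = (-12.8400,-13.3200)
Δp = p'−p = (-1.6050,-1.6650); α = Δx/Fx = (-321/200) / (-321/25) = 1/8
check: Δy/Fy = (-333/200) / (-333/25) = 1/8 ✓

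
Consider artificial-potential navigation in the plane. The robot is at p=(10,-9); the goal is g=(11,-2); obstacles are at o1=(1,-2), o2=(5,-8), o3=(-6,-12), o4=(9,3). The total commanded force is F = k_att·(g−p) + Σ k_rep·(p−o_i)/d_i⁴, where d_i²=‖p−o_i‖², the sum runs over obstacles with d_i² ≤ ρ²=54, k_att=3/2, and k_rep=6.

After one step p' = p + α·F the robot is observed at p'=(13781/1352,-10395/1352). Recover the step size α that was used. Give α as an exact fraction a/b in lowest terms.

F_att = 3/2·(g−p) = 3/2·(1,7) = (1.5000,10.5000)
o1: d²=130 > ρ²=54 → inactive
o2: d²=26 ≤ ρ²=54; F_rep = 6·(5,-1)/26² = (0.0444,-0.0089)
o3: d²=265 > ρ²=54 → inactive
o4: d²=145 > ρ²=54 → inactive
F = F_att + ΣF_rep = (1.5444,10.4911)
Δp = p'−p = (0.1930,1.3114); α = Δx/Fx = (261/1352) / (261/169) = 1/8
check: Δy/Fy = (1773/1352) / (1773/169) = 1/8 ✓

α = 1/8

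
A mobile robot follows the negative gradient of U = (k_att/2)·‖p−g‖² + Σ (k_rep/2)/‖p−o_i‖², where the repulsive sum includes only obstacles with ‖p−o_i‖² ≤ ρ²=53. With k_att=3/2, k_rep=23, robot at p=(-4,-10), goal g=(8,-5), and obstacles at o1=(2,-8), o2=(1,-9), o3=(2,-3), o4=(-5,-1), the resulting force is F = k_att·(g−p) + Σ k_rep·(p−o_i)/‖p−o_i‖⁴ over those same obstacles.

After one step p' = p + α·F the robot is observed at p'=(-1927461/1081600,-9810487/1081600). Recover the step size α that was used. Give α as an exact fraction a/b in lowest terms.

F_att = 3/2·(g−p) = 3/2·(12,5) = (18.0000,7.5000)
o1: d²=40 ≤ ρ²=53; F_rep = 23·(-6,-2)/40² = (-0.0862,-0.0288)
o2: d²=26 ≤ ρ²=53; F_rep = 23·(-5,-1)/26² = (-0.1701,-0.0340)
o3: d²=85 > ρ²=53 → inactive
o4: d²=82 > ρ²=53 → inactive
F = F_att + ΣF_rep = (17.7436,7.4372)
Δp = p'−p = (2.2180,0.9297); α = Δx/Fx = (2398939/1081600) / (2398939/135200) = 1/8
check: Δy/Fy = (1005513/1081600) / (1005513/135200) = 1/8 ✓

α = 1/8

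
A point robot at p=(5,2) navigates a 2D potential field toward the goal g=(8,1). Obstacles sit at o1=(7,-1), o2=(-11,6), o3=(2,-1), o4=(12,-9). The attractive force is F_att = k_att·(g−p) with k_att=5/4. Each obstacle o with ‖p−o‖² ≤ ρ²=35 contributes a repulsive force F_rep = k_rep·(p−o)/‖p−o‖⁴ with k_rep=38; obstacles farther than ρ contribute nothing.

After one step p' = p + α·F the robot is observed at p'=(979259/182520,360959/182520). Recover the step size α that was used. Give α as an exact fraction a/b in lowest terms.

α = 1/10

F_att = 5/4·(g−p) = 5/4·(3,-1) = (3.7500,-1.2500)
o1: d²=13 ≤ ρ²=35; F_rep = 38·(-2,3)/13² = (-0.4497,0.6746)
o2: d²=272 > ρ²=35 → inactive
o3: d²=18 ≤ ρ²=35; F_rep = 38·(3,3)/18² = (0.3519,0.3519)
o4: d²=170 > ρ²=35 → inactive
F = F_att + ΣF_rep = (3.6521,-0.2236)
Δp = p'−p = (0.3652,-0.0224); α = Δx/Fx = (66659/182520) / (66659/18252) = 1/10
check: Δy/Fy = (-4081/182520) / (-4081/18252) = 1/10 ✓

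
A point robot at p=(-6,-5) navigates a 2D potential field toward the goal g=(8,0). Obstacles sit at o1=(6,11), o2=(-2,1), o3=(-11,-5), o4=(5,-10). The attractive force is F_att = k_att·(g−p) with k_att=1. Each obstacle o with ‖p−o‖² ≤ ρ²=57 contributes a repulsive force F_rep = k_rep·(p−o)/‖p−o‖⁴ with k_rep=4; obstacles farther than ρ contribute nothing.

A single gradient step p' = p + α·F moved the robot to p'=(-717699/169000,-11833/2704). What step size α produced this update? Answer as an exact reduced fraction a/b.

α = 1/8

F_att = 1·(g−p) = 1·(14,5) = (14.0000,5.0000)
o1: d²=400 > ρ²=57 → inactive
o2: d²=52 ≤ ρ²=57; F_rep = 4·(-4,-6)/52² = (-0.0059,-0.0089)
o3: d²=25 ≤ ρ²=57; F_rep = 4·(5,0)/25² = (0.0320,0.0000)
o4: d²=146 > ρ²=57 → inactive
F = F_att + ΣF_rep = (14.0261,4.9911)
Δp = p'−p = (1.7533,0.6239); α = Δx/Fx = (296301/169000) / (296301/21125) = 1/8
check: Δy/Fy = (1687/2704) / (1687/338) = 1/8 ✓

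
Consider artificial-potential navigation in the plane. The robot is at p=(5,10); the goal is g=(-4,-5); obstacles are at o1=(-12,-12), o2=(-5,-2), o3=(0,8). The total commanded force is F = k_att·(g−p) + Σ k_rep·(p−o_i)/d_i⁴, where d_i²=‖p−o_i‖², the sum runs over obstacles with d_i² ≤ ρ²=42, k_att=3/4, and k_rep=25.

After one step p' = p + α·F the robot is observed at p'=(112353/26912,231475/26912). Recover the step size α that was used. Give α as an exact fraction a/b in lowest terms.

F_att = 3/4·(g−p) = 3/4·(-9,-15) = (-6.7500,-11.2500)
o1: d²=773 > ρ²=42 → inactive
o2: d²=244 > ρ²=42 → inactive
o3: d²=29 ≤ ρ²=42; F_rep = 25·(5,2)/29² = (0.1486,0.0595)
F = F_att + ΣF_rep = (-6.6014,-11.1905)
Δp = p'−p = (-0.8252,-1.3988); α = Δx/Fx = (-22207/26912) / (-22207/3364) = 1/8
check: Δy/Fy = (-37645/26912) / (-37645/3364) = 1/8 ✓

α = 1/8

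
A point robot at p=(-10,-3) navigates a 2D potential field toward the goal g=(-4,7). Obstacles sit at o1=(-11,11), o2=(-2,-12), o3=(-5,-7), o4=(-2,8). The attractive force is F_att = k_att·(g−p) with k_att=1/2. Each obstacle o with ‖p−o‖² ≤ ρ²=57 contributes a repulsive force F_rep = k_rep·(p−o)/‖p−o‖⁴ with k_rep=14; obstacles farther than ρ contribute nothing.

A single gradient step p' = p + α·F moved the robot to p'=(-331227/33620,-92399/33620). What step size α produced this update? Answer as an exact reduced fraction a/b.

α = 1/20

F_att = 1/2·(g−p) = 1/2·(6,10) = (3.0000,5.0000)
o1: d²=197 > ρ²=57 → inactive
o2: d²=145 > ρ²=57 → inactive
o3: d²=41 ≤ ρ²=57; F_rep = 14·(-5,4)/41² = (-0.0416,0.0333)
o4: d²=185 > ρ²=57 → inactive
F = F_att + ΣF_rep = (2.9584,5.0333)
Δp = p'−p = (0.1479,0.2517); α = Δx/Fx = (4973/33620) / (4973/1681) = 1/20
check: Δy/Fy = (8461/33620) / (8461/1681) = 1/20 ✓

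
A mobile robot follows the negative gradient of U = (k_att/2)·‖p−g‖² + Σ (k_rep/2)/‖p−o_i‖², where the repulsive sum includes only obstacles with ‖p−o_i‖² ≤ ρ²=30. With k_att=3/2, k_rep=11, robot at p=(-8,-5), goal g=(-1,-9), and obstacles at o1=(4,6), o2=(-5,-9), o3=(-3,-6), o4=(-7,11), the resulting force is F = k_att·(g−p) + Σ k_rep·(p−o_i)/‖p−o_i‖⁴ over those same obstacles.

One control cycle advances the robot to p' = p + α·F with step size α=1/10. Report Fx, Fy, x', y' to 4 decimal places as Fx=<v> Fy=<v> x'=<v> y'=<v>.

Fx=10.3658 Fy=-5.9133 x'=-6.9634 y'=-5.5913

F_att = 3/2·(g−p) = 3/2·(7,-4) = (10.5000,-6.0000)
o1: d²=265 > ρ²=30 → inactive
o2: d²=25 ≤ ρ²=30; F_rep = 11·(-3,4)/25² = (-0.0528,0.0704)
o3: d²=26 ≤ ρ²=30; F_rep = 11·(-5,1)/26² = (-0.0814,0.0163)
o4: d²=257 > ρ²=30 → inactive
F = F_att + ΣF_rep = (10.3658,-5.9133)
p' = p + 1/10·F = (-6.9634,-5.5913)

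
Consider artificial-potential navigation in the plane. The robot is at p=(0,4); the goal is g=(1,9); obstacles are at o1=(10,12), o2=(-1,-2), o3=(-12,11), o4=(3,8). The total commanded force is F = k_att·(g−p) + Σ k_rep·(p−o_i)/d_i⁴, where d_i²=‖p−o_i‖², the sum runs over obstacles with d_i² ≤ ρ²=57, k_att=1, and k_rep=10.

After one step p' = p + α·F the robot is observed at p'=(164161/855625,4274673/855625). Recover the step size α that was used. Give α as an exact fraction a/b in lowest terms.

F_att = 1·(g−p) = 1·(1,5) = (1.0000,5.0000)
o1: d²=164 > ρ²=57 → inactive
o2: d²=37 ≤ ρ²=57; F_rep = 10·(1,6)/37² = (0.0073,0.0438)
o3: d²=193 > ρ²=57 → inactive
o4: d²=25 ≤ ρ²=57; F_rep = 10·(-3,-4)/25² = (-0.0480,-0.0640)
F = F_att + ΣF_rep = (0.9593,4.9798)
Δp = p'−p = (0.1919,0.9960); α = Δx/Fx = (164161/855625) / (164161/171125) = 1/5
check: Δy/Fy = (852173/855625) / (852173/171125) = 1/5 ✓

α = 1/5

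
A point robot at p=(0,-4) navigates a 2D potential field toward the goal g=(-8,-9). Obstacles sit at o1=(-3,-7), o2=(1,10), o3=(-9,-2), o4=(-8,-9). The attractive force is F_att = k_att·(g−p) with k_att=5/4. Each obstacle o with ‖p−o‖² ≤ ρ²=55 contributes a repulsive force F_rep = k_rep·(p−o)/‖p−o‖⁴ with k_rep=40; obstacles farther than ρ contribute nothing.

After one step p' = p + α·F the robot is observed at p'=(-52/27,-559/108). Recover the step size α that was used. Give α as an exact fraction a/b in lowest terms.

α = 1/5

F_att = 5/4·(g−p) = 5/4·(-8,-5) = (-10.0000,-6.2500)
o1: d²=18 ≤ ρ²=55; F_rep = 40·(3,3)/18² = (0.3704,0.3704)
o2: d²=197 > ρ²=55 → inactive
o3: d²=85 > ρ²=55 → inactive
o4: d²=89 > ρ²=55 → inactive
F = F_att + ΣF_rep = (-9.6296,-5.8796)
Δp = p'−p = (-1.9259,-1.1759); α = Δx/Fx = (-52/27) / (-260/27) = 1/5
check: Δy/Fy = (-127/108) / (-635/108) = 1/5 ✓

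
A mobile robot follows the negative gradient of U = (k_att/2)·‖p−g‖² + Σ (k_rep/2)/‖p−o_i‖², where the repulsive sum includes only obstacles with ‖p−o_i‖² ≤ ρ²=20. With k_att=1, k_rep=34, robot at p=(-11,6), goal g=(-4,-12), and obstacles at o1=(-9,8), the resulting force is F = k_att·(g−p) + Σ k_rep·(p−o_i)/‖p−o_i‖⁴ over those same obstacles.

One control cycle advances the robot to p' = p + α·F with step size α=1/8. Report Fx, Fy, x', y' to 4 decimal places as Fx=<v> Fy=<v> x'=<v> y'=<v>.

Fx=5.9375 Fy=-19.0625 x'=-10.2578 y'=3.6172

F_att = 1·(g−p) = 1·(7,-18) = (7.0000,-18.0000)
o1: d²=8 ≤ ρ²=20; F_rep = 34·(-2,-2)/8² = (-1.0625,-1.0625)
F = F_att + ΣF_rep = (5.9375,-19.0625)
p' = p + 1/8·F = (-10.2578,3.6172)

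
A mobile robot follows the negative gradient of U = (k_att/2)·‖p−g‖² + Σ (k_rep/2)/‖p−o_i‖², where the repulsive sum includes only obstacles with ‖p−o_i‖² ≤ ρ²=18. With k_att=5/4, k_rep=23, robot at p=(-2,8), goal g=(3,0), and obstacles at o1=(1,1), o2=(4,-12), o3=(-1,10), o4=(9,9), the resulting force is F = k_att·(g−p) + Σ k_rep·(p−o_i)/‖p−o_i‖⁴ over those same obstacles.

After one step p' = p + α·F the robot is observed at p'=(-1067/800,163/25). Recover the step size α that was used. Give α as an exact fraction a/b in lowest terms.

α = 1/8

F_att = 5/4·(g−p) = 5/4·(5,-8) = (6.2500,-10.0000)
o1: d²=58 > ρ²=18 → inactive
o2: d²=436 > ρ²=18 → inactive
o3: d²=5 ≤ ρ²=18; F_rep = 23·(-1,-2)/5² = (-0.9200,-1.8400)
o4: d²=122 > ρ²=18 → inactive
F = F_att + ΣF_rep = (5.3300,-11.8400)
Δp = p'−p = (0.6663,-1.4800); α = Δx/Fx = (533/800) / (533/100) = 1/8
check: Δy/Fy = (-37/25) / (-296/25) = 1/8 ✓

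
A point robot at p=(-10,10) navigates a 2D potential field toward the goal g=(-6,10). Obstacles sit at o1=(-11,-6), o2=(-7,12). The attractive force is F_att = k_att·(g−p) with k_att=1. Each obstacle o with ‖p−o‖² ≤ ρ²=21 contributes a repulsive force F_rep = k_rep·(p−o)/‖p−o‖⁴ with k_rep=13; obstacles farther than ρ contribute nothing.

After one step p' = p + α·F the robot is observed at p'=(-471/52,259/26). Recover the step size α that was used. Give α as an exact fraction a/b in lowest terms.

F_att = 1·(g−p) = 1·(4,0) = (4.0000,0.0000)
o1: d²=257 > ρ²=21 → inactive
o2: d²=13 ≤ ρ²=21; F_rep = 13·(-3,-2)/13² = (-0.2308,-0.1538)
F = F_att + ΣF_rep = (3.7692,-0.1538)
Δp = p'−p = (0.9423,-0.0385); α = Δx/Fx = (49/52) / (49/13) = 1/4
check: Δy/Fy = (-1/26) / (-2/13) = 1/4 ✓

α = 1/4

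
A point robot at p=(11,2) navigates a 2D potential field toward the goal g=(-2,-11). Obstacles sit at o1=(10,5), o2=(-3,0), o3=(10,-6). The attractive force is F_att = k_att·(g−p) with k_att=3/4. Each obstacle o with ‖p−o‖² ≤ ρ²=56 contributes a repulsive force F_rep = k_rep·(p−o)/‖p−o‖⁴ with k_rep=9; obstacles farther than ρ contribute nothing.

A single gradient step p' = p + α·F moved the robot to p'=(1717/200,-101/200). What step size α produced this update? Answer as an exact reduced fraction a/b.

F_att = 3/4·(g−p) = 3/4·(-13,-13) = (-9.7500,-9.7500)
o1: d²=10 ≤ ρ²=56; F_rep = 9·(1,-3)/10² = (0.0900,-0.2700)
o2: d²=200 > ρ²=56 → inactive
o3: d²=65 > ρ²=56 → inactive
F = F_att + ΣF_rep = (-9.6600,-10.0200)
Δp = p'−p = (-2.4150,-2.5050); α = Δx/Fx = (-483/200) / (-483/50) = 1/4
check: Δy/Fy = (-501/200) / (-501/50) = 1/4 ✓

α = 1/4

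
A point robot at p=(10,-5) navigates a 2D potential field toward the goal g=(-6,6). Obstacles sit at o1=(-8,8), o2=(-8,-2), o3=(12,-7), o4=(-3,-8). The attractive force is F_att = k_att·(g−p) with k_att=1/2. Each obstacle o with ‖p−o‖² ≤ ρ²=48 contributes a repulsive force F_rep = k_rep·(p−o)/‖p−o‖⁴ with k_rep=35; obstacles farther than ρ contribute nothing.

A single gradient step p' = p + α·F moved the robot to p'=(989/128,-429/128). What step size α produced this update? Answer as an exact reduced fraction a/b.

α = 1/4

F_att = 1/2·(g−p) = 1/2·(-16,11) = (-8.0000,5.5000)
o1: d²=493 > ρ²=48 → inactive
o2: d²=333 > ρ²=48 → inactive
o3: d²=8 ≤ ρ²=48; F_rep = 35·(-2,2)/8² = (-1.0938,1.0938)
o4: d²=178 > ρ²=48 → inactive
F = F_att + ΣF_rep = (-9.0938,6.5938)
Δp = p'−p = (-2.2734,1.6484); α = Δx/Fx = (-291/128) / (-291/32) = 1/4
check: Δy/Fy = (211/128) / (211/32) = 1/4 ✓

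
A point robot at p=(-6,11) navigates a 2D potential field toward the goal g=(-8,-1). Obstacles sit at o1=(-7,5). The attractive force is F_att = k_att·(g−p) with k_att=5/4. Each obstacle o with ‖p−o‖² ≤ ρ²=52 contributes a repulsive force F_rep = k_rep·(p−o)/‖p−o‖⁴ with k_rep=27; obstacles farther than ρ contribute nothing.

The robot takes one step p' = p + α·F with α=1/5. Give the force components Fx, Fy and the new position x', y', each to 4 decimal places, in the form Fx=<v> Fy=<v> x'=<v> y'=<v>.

Fx=-2.4803 Fy=-14.8817 x'=-6.4961 y'=8.0237

F_att = 5/4·(g−p) = 5/4·(-2,-12) = (-2.5000,-15.0000)
o1: d²=37 ≤ ρ²=52; F_rep = 27·(1,6)/37² = (0.0197,0.1183)
F = F_att + ΣF_rep = (-2.4803,-14.8817)
p' = p + 1/5·F = (-6.4961,8.0237)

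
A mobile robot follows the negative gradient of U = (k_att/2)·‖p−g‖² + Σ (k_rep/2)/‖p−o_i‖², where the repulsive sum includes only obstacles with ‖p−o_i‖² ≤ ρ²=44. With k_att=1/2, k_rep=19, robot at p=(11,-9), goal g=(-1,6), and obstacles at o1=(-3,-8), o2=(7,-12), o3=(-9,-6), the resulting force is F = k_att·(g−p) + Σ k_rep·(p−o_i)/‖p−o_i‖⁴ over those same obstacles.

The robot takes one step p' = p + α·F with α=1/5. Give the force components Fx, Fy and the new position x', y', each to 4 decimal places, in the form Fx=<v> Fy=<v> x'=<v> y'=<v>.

F_att = 1/2·(g−p) = 1/2·(-12,15) = (-6.0000,7.5000)
o1: d²=197 > ρ²=44 → inactive
o2: d²=25 ≤ ρ²=44; F_rep = 19·(4,3)/25² = (0.1216,0.0912)
o3: d²=409 > ρ²=44 → inactive
F = F_att + ΣF_rep = (-5.8784,7.5912)
p' = p + 1/5·F = (9.8243,-7.4818)

Fx=-5.8784 Fy=7.5912 x'=9.8243 y'=-7.4818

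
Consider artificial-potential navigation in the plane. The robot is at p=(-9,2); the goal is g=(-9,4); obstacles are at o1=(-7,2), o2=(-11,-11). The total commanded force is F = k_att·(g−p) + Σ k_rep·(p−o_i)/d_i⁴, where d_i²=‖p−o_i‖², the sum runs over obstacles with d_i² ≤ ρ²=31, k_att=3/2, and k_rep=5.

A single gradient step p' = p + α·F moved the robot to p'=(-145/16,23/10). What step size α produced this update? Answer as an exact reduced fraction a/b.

F_att = 3/2·(g−p) = 3/2·(0,2) = (0.0000,3.0000)
o1: d²=4 ≤ ρ²=31; F_rep = 5·(-2,0)/4² = (-0.6250,0.0000)
o2: d²=173 > ρ²=31 → inactive
F = F_att + ΣF_rep = (-0.6250,3.0000)
Δp = p'−p = (-0.0625,0.3000); α = Δx/Fx = (-1/16) / (-5/8) = 1/10
check: Δy/Fy = (3/10) / (3) = 1/10 ✓

α = 1/10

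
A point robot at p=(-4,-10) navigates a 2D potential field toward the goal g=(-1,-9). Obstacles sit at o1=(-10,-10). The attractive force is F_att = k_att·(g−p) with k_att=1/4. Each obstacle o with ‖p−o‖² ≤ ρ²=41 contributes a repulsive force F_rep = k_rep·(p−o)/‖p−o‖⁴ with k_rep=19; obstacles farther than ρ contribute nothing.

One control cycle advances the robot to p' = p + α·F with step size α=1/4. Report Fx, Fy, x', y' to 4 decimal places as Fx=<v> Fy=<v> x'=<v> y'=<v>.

F_att = 1/4·(g−p) = 1/4·(3,1) = (0.7500,0.2500)
o1: d²=36 ≤ ρ²=41; F_rep = 19·(6,0)/36² = (0.0880,0.0000)
F = F_att + ΣF_rep = (0.8380,0.2500)
p' = p + 1/4·F = (-3.7905,-9.9375)

Fx=0.8380 Fy=0.2500 x'=-3.7905 y'=-9.9375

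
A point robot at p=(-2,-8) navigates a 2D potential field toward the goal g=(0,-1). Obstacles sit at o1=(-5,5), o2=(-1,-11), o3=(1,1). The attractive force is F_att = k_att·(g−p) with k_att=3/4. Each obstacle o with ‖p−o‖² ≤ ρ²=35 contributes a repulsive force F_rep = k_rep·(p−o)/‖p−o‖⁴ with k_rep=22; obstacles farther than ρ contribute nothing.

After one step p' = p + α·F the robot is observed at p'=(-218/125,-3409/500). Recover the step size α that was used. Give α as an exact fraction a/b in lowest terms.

α = 1/5

F_att = 3/4·(g−p) = 3/4·(2,7) = (1.5000,5.2500)
o1: d²=178 > ρ²=35 → inactive
o2: d²=10 ≤ ρ²=35; F_rep = 22·(-1,3)/10² = (-0.2200,0.6600)
o3: d²=90 > ρ²=35 → inactive
F = F_att + ΣF_rep = (1.2800,5.9100)
Δp = p'−p = (0.2560,1.1820); α = Δx/Fx = (32/125) / (32/25) = 1/5
check: Δy/Fy = (591/500) / (591/100) = 1/5 ✓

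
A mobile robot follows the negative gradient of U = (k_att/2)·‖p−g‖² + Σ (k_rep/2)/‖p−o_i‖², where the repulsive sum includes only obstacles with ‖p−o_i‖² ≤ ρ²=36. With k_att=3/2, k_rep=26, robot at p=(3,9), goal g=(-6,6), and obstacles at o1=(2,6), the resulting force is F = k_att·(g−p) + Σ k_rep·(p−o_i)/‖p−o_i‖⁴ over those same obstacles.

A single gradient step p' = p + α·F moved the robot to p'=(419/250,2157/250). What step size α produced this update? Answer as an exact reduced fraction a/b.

α = 1/10

F_att = 3/2·(g−p) = 3/2·(-9,-3) = (-13.5000,-4.5000)
o1: d²=10 ≤ ρ²=36; F_rep = 26·(1,3)/10² = (0.2600,0.7800)
F = F_att + ΣF_rep = (-13.2400,-3.7200)
Δp = p'−p = (-1.3240,-0.3720); α = Δx/Fx = (-331/250) / (-331/25) = 1/10
check: Δy/Fy = (-93/250) / (-93/25) = 1/10 ✓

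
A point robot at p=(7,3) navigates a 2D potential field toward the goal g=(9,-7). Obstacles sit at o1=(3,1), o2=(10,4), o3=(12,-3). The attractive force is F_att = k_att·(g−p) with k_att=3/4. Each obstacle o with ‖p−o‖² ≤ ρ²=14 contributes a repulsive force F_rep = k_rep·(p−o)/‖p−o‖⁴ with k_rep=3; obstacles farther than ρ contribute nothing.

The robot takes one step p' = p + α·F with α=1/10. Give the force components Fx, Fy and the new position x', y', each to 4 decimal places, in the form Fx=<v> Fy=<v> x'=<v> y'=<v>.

Fx=1.4100 Fy=-7.5300 x'=7.1410 y'=2.2470

F_att = 3/4·(g−p) = 3/4·(2,-10) = (1.5000,-7.5000)
o1: d²=20 > ρ²=14 → inactive
o2: d²=10 ≤ ρ²=14; F_rep = 3·(-3,-1)/10² = (-0.0900,-0.0300)
o3: d²=61 > ρ²=14 → inactive
F = F_att + ΣF_rep = (1.4100,-7.5300)
p' = p + 1/10·F = (7.1410,2.2470)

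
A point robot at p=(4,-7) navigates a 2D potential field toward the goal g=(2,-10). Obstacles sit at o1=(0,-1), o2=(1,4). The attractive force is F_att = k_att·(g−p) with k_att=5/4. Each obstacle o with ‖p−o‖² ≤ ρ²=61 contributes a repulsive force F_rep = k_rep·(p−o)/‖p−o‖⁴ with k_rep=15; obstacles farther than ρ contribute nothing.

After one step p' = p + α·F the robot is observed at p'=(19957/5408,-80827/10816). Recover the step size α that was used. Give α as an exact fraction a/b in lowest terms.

F_att = 5/4·(g−p) = 5/4·(-2,-3) = (-2.5000,-3.7500)
o1: d²=52 ≤ ρ²=61; F_rep = 15·(4,-6)/52² = (0.0222,-0.0333)
o2: d²=130 > ρ²=61 → inactive
F = F_att + ΣF_rep = (-2.4778,-3.7833)
Δp = p'−p = (-0.3097,-0.4729); α = Δx/Fx = (-1675/5408) / (-1675/676) = 1/8
check: Δy/Fy = (-5115/10816) / (-5115/1352) = 1/8 ✓

α = 1/8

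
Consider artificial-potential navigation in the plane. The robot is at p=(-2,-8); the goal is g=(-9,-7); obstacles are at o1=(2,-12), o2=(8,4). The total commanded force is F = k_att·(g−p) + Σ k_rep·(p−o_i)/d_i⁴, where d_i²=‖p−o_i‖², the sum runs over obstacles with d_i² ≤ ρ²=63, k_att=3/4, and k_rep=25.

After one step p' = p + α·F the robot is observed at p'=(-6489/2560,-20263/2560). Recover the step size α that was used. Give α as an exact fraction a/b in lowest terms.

α = 1/10

F_att = 3/4·(g−p) = 3/4·(-7,1) = (-5.2500,0.7500)
o1: d²=32 ≤ ρ²=63; F_rep = 25·(-4,4)/32² = (-0.0977,0.0977)
o2: d²=244 > ρ²=63 → inactive
F = F_att + ΣF_rep = (-5.3477,0.8477)
Δp = p'−p = (-0.5348,0.0848); α = Δx/Fx = (-1369/2560) / (-1369/256) = 1/10
check: Δy/Fy = (217/2560) / (217/256) = 1/10 ✓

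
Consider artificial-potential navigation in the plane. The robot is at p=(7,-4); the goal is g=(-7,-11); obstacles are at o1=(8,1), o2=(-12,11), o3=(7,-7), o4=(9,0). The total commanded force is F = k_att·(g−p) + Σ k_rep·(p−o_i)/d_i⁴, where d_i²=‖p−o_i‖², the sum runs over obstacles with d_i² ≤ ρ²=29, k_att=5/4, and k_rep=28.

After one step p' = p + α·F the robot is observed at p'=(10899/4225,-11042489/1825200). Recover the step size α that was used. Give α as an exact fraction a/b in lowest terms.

F_att = 5/4·(g−p) = 5/4·(-14,-7) = (-17.5000,-8.7500)
o1: d²=26 ≤ ρ²=29; F_rep = 28·(-1,-5)/26² = (-0.0414,-0.2071)
o2: d²=586 > ρ²=29 → inactive
o3: d²=9 ≤ ρ²=29; F_rep = 28·(0,3)/9² = (0.0000,1.0370)
o4: d²=20 ≤ ρ²=29; F_rep = 28·(-2,-4)/20² = (-0.1400,-0.2800)
F = F_att + ΣF_rep = (-17.6814,-8.2001)
Δp = p'−p = (-4.4204,-2.0500); α = Δx/Fx = (-18676/4225) / (-74704/4225) = 1/4
check: Δy/Fy = (-3741689/1825200) / (-3741689/456300) = 1/4 ✓

α = 1/4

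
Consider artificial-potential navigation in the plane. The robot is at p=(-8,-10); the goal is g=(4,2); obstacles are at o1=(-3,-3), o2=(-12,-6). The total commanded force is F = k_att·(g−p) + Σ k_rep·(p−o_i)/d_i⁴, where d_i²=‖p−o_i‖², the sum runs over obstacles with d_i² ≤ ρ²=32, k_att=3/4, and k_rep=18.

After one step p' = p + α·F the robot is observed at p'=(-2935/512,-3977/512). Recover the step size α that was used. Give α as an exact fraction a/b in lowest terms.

α = 1/4

F_att = 3/4·(g−p) = 3/4·(12,12) = (9.0000,9.0000)
o1: d²=74 > ρ²=32 → inactive
o2: d²=32 ≤ ρ²=32; F_rep = 18·(4,-4)/32² = (0.0703,-0.0703)
F = F_att + ΣF_rep = (9.0703,8.9297)
Δp = p'−p = (2.2676,2.2324); α = Δx/Fx = (1161/512) / (1161/128) = 1/4
check: Δy/Fy = (1143/512) / (1143/128) = 1/4 ✓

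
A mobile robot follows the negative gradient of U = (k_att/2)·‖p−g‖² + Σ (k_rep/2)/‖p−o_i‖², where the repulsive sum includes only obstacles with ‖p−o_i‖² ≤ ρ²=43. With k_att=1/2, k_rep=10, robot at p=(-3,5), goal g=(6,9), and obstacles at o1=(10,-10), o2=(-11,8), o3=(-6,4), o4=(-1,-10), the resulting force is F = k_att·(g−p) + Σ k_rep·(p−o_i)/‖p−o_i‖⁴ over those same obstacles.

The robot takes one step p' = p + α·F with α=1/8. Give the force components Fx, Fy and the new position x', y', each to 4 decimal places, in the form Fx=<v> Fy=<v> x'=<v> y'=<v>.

F_att = 1/2·(g−p) = 1/2·(9,4) = (4.5000,2.0000)
o1: d²=394 > ρ²=43 → inactive
o2: d²=73 > ρ²=43 → inactive
o3: d²=10 ≤ ρ²=43; F_rep = 10·(3,1)/10² = (0.3000,0.1000)
o4: d²=229 > ρ²=43 → inactive
F = F_att + ΣF_rep = (4.8000,2.1000)
p' = p + 1/8·F = (-2.4000,5.2625)

Fx=4.8000 Fy=2.1000 x'=-2.4000 y'=5.2625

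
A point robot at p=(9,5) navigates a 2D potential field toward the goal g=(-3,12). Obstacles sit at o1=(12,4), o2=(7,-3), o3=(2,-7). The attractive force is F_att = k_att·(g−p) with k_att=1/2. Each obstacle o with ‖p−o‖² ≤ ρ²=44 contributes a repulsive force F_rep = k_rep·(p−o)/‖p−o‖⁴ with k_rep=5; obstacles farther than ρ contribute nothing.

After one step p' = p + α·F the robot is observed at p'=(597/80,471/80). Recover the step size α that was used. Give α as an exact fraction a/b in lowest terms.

F_att = 1/2·(g−p) = 1/2·(-12,7) = (-6.0000,3.5000)
o1: d²=10 ≤ ρ²=44; F_rep = 5·(-3,1)/10² = (-0.1500,0.0500)
o2: d²=68 > ρ²=44 → inactive
o3: d²=193 > ρ²=44 → inactive
F = F_att + ΣF_rep = (-6.1500,3.5500)
Δp = p'−p = (-1.5375,0.8875); α = Δx/Fx = (-123/80) / (-123/20) = 1/4
check: Δy/Fy = (71/80) / (71/20) = 1/4 ✓

α = 1/4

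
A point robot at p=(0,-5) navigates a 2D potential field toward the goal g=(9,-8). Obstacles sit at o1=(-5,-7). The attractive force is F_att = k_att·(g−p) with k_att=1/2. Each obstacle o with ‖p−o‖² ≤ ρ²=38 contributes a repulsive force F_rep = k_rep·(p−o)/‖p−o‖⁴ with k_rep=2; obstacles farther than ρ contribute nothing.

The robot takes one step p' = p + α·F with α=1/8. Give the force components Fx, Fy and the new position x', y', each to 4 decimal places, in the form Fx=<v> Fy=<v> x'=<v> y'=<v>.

F_att = 1/2·(g−p) = 1/2·(9,-3) = (4.5000,-1.5000)
o1: d²=29 ≤ ρ²=38; F_rep = 2·(5,2)/29² = (0.0119,0.0048)
F = F_att + ΣF_rep = (4.5119,-1.4952)
p' = p + 1/8·F = (0.5640,-5.1869)

Fx=4.5119 Fy=-1.4952 x'=0.5640 y'=-5.1869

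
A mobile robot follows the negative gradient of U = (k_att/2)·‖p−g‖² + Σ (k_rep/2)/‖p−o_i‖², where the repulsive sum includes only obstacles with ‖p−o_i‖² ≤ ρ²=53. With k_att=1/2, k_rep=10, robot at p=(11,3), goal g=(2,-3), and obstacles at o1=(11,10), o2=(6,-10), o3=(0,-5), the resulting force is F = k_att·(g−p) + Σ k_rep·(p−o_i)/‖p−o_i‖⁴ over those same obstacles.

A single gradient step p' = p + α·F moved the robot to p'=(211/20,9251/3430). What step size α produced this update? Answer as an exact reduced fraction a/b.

α = 1/10

F_att = 1/2·(g−p) = 1/2·(-9,-6) = (-4.5000,-3.0000)
o1: d²=49 ≤ ρ²=53; F_rep = 10·(0,-7)/49² = (0.0000,-0.0292)
o2: d²=194 > ρ²=53 → inactive
o3: d²=185 > ρ²=53 → inactive
F = F_att + ΣF_rep = (-4.5000,-3.0292)
Δp = p'−p = (-0.4500,-0.3029); α = Δx/Fx = (-9/20) / (-9/2) = 1/10
check: Δy/Fy = (-1039/3430) / (-1039/343) = 1/10 ✓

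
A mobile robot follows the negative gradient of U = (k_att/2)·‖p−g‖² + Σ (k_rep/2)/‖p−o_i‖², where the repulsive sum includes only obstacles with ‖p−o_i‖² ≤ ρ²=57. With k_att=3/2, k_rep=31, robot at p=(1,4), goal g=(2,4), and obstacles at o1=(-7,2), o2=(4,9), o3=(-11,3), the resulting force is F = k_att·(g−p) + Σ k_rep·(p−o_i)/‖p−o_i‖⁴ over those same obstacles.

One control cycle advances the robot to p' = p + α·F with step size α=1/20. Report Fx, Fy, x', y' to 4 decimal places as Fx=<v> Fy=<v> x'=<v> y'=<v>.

Fx=1.4196 Fy=-0.1341 x'=1.0710 y'=3.9933

F_att = 3/2·(g−p) = 3/2·(1,0) = (1.5000,0.0000)
o1: d²=68 > ρ²=57 → inactive
o2: d²=34 ≤ ρ²=57; F_rep = 31·(-3,-5)/34² = (-0.0804,-0.1341)
o3: d²=145 > ρ²=57 → inactive
F = F_att + ΣF_rep = (1.4196,-0.1341)
p' = p + 1/20·F = (1.0710,3.9933)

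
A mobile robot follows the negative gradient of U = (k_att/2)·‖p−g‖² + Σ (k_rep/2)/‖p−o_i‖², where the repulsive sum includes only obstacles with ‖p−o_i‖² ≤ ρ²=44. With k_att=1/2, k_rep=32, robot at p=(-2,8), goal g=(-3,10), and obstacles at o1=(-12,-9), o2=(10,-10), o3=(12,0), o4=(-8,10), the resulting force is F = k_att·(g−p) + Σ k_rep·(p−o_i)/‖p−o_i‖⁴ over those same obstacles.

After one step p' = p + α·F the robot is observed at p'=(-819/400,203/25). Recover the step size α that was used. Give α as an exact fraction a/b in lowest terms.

α = 1/8

F_att = 1/2·(g−p) = 1/2·(-1,2) = (-0.5000,1.0000)
o1: d²=389 > ρ²=44 → inactive
o2: d²=468 > ρ²=44 → inactive
o3: d²=260 > ρ²=44 → inactive
o4: d²=40 ≤ ρ²=44; F_rep = 32·(6,-2)/40² = (0.1200,-0.0400)
F = F_att + ΣF_rep = (-0.3800,0.9600)
Δp = p'−p = (-0.0475,0.1200); α = Δx/Fx = (-19/400) / (-19/50) = 1/8
check: Δy/Fy = (3/25) / (24/25) = 1/8 ✓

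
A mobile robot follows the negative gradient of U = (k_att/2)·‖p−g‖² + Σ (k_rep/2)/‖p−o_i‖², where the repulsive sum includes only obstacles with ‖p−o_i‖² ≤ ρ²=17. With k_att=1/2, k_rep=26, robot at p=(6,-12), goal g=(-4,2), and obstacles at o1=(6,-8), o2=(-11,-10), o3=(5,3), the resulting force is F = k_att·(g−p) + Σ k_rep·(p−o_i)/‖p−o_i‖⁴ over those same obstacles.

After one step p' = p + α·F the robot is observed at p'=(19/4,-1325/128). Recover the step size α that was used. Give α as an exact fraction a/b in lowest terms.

F_att = 1/2·(g−p) = 1/2·(-10,14) = (-5.0000,7.0000)
o1: d²=16 ≤ ρ²=17; F_rep = 26·(0,-4)/16² = (0.0000,-0.4062)
o2: d²=293 > ρ²=17 → inactive
o3: d²=226 > ρ²=17 → inactive
F = F_att + ΣF_rep = (-5.0000,6.5938)
Δp = p'−p = (-1.2500,1.6484); α = Δx/Fx = (-5/4) / (-5) = 1/4
check: Δy/Fy = (211/128) / (211/32) = 1/4 ✓

α = 1/4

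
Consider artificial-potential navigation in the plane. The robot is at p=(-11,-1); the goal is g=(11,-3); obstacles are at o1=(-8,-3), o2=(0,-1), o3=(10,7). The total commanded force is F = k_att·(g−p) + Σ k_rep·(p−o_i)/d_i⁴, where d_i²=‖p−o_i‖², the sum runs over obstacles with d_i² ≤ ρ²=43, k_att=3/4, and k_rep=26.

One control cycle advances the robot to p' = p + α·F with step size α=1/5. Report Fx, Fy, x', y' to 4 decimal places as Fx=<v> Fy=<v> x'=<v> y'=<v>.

F_att = 3/4·(g−p) = 3/4·(22,-2) = (16.5000,-1.5000)
o1: d²=13 ≤ ρ²=43; F_rep = 26·(-3,2)/13² = (-0.4615,0.3077)
o2: d²=121 > ρ²=43 → inactive
o3: d²=505 > ρ²=43 → inactive
F = F_att + ΣF_rep = (16.0385,-1.1923)
p' = p + 1/5·F = (-7.7923,-1.2385)

Fx=16.0385 Fy=-1.1923 x'=-7.7923 y'=-1.2385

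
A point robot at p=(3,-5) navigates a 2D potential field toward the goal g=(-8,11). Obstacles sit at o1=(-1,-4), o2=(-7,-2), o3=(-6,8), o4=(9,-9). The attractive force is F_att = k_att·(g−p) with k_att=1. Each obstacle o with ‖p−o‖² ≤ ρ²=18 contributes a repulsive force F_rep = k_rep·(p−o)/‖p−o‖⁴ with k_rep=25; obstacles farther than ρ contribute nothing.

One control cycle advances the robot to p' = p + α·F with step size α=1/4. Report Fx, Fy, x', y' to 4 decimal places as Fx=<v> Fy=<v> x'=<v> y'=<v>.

Fx=-10.6540 Fy=15.9135 x'=0.3365 y'=-1.0216

F_att = 1·(g−p) = 1·(-11,16) = (-11.0000,16.0000)
o1: d²=17 ≤ ρ²=18; F_rep = 25·(4,-1)/17² = (0.3460,-0.0865)
o2: d²=109 > ρ²=18 → inactive
o3: d²=250 > ρ²=18 → inactive
o4: d²=52 > ρ²=18 → inactive
F = F_att + ΣF_rep = (-10.6540,15.9135)
p' = p + 1/4·F = (0.3365,-1.0216)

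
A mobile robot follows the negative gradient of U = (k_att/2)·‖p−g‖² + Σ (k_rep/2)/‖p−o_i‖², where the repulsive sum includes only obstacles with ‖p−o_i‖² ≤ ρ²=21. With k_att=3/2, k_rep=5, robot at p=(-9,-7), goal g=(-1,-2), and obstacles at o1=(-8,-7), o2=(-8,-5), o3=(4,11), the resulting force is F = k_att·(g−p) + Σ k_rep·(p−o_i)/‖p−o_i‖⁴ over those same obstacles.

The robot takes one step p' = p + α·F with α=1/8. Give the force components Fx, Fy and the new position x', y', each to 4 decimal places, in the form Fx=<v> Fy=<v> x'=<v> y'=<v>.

F_att = 3/2·(g−p) = 3/2·(8,5) = (12.0000,7.5000)
o1: d²=1 ≤ ρ²=21; F_rep = 5·(-1,0)/1² = (-5.0000,0.0000)
o2: d²=5 ≤ ρ²=21; F_rep = 5·(-1,-2)/5² = (-0.2000,-0.4000)
o3: d²=493 > ρ²=21 → inactive
F = F_att + ΣF_rep = (6.8000,7.1000)
p' = p + 1/8·F = (-8.1500,-6.1125)

Fx=6.8000 Fy=7.1000 x'=-8.1500 y'=-6.1125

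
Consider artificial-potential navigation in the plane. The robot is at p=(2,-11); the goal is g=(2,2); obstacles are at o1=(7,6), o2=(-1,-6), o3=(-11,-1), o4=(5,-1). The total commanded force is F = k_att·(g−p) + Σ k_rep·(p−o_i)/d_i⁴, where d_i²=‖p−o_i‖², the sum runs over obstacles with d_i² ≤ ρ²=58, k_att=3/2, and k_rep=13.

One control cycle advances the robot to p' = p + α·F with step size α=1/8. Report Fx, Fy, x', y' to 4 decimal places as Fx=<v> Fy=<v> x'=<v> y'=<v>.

F_att = 3/2·(g−p) = 3/2·(0,13) = (0.0000,19.5000)
o1: d²=314 > ρ²=58 → inactive
o2: d²=34 ≤ ρ²=58; F_rep = 13·(3,-5)/34² = (0.0337,-0.0562)
o3: d²=269 > ρ²=58 → inactive
o4: d²=109 > ρ²=58 → inactive
F = F_att + ΣF_rep = (0.0337,19.4438)
p' = p + 1/8·F = (2.0042,-8.5695)

Fx=0.0337 Fy=19.4438 x'=2.0042 y'=-8.5695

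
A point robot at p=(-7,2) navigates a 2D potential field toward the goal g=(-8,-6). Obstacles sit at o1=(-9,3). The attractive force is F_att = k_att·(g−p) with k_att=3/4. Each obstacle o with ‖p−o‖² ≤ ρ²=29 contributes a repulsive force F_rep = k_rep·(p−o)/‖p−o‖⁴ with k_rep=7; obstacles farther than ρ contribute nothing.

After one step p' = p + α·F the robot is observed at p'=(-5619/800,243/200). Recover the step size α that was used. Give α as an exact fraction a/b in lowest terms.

F_att = 3/4·(g−p) = 3/4·(-1,-8) = (-0.7500,-6.0000)
o1: d²=5 ≤ ρ²=29; F_rep = 7·(2,-1)/5² = (0.5600,-0.2800)
F = F_att + ΣF_rep = (-0.1900,-6.2800)
Δp = p'−p = (-0.0238,-0.7850); α = Δx/Fx = (-19/800) / (-19/100) = 1/8
check: Δy/Fy = (-157/200) / (-157/25) = 1/8 ✓

α = 1/8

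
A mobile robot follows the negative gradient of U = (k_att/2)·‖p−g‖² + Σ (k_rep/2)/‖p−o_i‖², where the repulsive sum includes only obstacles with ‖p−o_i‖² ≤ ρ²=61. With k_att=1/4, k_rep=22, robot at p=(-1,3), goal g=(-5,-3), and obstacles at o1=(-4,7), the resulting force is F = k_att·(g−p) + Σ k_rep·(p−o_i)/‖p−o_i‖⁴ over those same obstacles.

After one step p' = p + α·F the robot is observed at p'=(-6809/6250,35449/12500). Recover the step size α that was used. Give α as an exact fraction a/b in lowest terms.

F_att = 1/4·(g−p) = 1/4·(-4,-6) = (-1.0000,-1.5000)
o1: d²=25 ≤ ρ²=61; F_rep = 22·(3,-4)/25² = (0.1056,-0.1408)
F = F_att + ΣF_rep = (-0.8944,-1.6408)
Δp = p'−p = (-0.0894,-0.1641); α = Δx/Fx = (-559/6250) / (-559/625) = 1/10
check: Δy/Fy = (-2051/12500) / (-2051/1250) = 1/10 ✓

α = 1/10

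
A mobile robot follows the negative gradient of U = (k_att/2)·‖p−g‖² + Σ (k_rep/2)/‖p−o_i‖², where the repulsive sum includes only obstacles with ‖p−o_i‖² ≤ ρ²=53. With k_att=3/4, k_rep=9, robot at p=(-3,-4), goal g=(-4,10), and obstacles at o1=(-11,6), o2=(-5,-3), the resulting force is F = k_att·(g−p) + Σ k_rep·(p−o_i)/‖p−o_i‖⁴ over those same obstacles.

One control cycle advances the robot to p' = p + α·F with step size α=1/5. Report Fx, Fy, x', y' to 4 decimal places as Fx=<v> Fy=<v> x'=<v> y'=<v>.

Fx=-0.0300 Fy=10.1400 x'=-3.0060 y'=-1.9720

F_att = 3/4·(g−p) = 3/4·(-1,14) = (-0.7500,10.5000)
o1: d²=164 > ρ²=53 → inactive
o2: d²=5 ≤ ρ²=53; F_rep = 9·(2,-1)/5² = (0.7200,-0.3600)
F = F_att + ΣF_rep = (-0.0300,10.1400)
p' = p + 1/5·F = (-3.0060,-1.9720)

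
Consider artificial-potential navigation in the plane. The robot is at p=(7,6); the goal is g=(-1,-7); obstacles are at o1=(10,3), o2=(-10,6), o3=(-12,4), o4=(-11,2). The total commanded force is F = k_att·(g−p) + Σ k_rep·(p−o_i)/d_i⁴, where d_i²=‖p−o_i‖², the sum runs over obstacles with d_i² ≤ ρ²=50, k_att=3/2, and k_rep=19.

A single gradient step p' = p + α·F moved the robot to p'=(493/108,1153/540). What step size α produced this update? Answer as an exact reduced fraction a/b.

α = 1/5

F_att = 3/2·(g−p) = 3/2·(-8,-13) = (-12.0000,-19.5000)
o1: d²=18 ≤ ρ²=50; F_rep = 19·(-3,3)/18² = (-0.1759,0.1759)
o2: d²=289 > ρ²=50 → inactive
o3: d²=365 > ρ²=50 → inactive
o4: d²=340 > ρ²=50 → inactive
F = F_att + ΣF_rep = (-12.1759,-19.3241)
Δp = p'−p = (-2.4352,-3.8648); α = Δx/Fx = (-263/108) / (-1315/108) = 1/5
check: Δy/Fy = (-2087/540) / (-2087/108) = 1/5 ✓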